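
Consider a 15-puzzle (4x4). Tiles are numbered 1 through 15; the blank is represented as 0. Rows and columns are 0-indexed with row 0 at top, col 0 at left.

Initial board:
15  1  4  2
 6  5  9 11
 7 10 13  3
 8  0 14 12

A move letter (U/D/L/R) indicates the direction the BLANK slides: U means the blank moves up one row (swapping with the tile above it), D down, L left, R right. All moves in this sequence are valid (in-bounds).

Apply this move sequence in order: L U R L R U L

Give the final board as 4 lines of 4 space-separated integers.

Answer: 15  1  4  2
 0  6  9 11
10  5 13  3
 7  8 14 12

Derivation:
After move 1 (L):
15  1  4  2
 6  5  9 11
 7 10 13  3
 0  8 14 12

After move 2 (U):
15  1  4  2
 6  5  9 11
 0 10 13  3
 7  8 14 12

After move 3 (R):
15  1  4  2
 6  5  9 11
10  0 13  3
 7  8 14 12

After move 4 (L):
15  1  4  2
 6  5  9 11
 0 10 13  3
 7  8 14 12

After move 5 (R):
15  1  4  2
 6  5  9 11
10  0 13  3
 7  8 14 12

After move 6 (U):
15  1  4  2
 6  0  9 11
10  5 13  3
 7  8 14 12

After move 7 (L):
15  1  4  2
 0  6  9 11
10  5 13  3
 7  8 14 12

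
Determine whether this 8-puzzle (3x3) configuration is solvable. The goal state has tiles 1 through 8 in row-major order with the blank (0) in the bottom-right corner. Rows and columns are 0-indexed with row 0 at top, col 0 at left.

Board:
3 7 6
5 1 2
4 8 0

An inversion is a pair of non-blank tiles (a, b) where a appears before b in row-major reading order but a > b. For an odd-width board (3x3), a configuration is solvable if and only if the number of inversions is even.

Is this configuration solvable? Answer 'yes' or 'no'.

Inversions (pairs i<j in row-major order where tile[i] > tile[j] > 0): 14
14 is even, so the puzzle is solvable.

Answer: yes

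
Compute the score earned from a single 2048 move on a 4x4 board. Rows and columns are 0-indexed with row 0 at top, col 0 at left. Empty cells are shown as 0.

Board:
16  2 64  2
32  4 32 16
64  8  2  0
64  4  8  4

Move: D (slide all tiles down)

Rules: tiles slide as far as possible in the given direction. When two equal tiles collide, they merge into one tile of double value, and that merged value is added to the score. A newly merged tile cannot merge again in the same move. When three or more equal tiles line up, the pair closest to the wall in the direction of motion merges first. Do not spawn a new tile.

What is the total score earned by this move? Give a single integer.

Answer: 128

Derivation:
Slide down:
col 0: [16, 32, 64, 64] -> [0, 16, 32, 128]  score +128 (running 128)
col 1: [2, 4, 8, 4] -> [2, 4, 8, 4]  score +0 (running 128)
col 2: [64, 32, 2, 8] -> [64, 32, 2, 8]  score +0 (running 128)
col 3: [2, 16, 0, 4] -> [0, 2, 16, 4]  score +0 (running 128)
Board after move:
  0   2  64   0
 16   4  32   2
 32   8   2  16
128   4   8   4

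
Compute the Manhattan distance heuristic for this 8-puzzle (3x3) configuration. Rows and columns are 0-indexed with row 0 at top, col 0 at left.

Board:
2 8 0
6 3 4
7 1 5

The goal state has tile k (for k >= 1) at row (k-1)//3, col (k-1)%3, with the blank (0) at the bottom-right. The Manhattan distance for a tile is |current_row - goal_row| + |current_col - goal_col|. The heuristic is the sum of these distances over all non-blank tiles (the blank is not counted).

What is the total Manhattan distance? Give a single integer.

Tile 2: at (0,0), goal (0,1), distance |0-0|+|0-1| = 1
Tile 8: at (0,1), goal (2,1), distance |0-2|+|1-1| = 2
Tile 6: at (1,0), goal (1,2), distance |1-1|+|0-2| = 2
Tile 3: at (1,1), goal (0,2), distance |1-0|+|1-2| = 2
Tile 4: at (1,2), goal (1,0), distance |1-1|+|2-0| = 2
Tile 7: at (2,0), goal (2,0), distance |2-2|+|0-0| = 0
Tile 1: at (2,1), goal (0,0), distance |2-0|+|1-0| = 3
Tile 5: at (2,2), goal (1,1), distance |2-1|+|2-1| = 2
Sum: 1 + 2 + 2 + 2 + 2 + 0 + 3 + 2 = 14

Answer: 14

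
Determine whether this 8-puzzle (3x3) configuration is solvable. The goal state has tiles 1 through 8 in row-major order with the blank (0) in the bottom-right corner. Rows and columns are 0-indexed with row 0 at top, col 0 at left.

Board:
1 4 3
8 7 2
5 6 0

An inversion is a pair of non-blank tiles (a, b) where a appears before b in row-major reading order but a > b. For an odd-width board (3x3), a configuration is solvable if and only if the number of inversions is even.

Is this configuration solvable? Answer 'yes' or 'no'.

Inversions (pairs i<j in row-major order where tile[i] > tile[j] > 0): 10
10 is even, so the puzzle is solvable.

Answer: yes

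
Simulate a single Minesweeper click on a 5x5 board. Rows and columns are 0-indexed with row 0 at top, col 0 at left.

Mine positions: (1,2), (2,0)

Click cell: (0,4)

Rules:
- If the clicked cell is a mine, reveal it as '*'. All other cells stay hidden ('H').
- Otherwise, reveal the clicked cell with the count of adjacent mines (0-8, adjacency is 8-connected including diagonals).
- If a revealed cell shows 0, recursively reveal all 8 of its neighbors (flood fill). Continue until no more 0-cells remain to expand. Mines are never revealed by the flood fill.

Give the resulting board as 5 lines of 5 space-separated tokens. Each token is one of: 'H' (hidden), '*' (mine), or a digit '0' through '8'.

H H H 1 0
H H H 1 0
H 2 1 1 0
1 1 0 0 0
0 0 0 0 0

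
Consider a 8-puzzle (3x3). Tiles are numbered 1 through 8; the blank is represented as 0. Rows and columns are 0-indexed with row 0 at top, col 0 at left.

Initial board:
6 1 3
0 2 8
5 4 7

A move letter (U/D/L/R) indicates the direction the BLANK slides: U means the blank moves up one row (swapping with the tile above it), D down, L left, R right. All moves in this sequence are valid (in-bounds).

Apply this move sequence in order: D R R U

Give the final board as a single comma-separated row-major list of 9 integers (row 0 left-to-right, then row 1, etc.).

After move 1 (D):
6 1 3
5 2 8
0 4 7

After move 2 (R):
6 1 3
5 2 8
4 0 7

After move 3 (R):
6 1 3
5 2 8
4 7 0

After move 4 (U):
6 1 3
5 2 0
4 7 8

Answer: 6, 1, 3, 5, 2, 0, 4, 7, 8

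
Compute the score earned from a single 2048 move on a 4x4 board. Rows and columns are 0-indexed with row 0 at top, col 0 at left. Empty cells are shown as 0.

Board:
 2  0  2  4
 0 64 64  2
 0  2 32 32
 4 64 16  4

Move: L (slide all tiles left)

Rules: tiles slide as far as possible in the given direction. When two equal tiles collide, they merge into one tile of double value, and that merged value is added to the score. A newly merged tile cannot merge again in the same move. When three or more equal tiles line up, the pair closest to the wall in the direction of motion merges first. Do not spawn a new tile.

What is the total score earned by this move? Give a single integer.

Answer: 196

Derivation:
Slide left:
row 0: [2, 0, 2, 4] -> [4, 4, 0, 0]  score +4 (running 4)
row 1: [0, 64, 64, 2] -> [128, 2, 0, 0]  score +128 (running 132)
row 2: [0, 2, 32, 32] -> [2, 64, 0, 0]  score +64 (running 196)
row 3: [4, 64, 16, 4] -> [4, 64, 16, 4]  score +0 (running 196)
Board after move:
  4   4   0   0
128   2   0   0
  2  64   0   0
  4  64  16   4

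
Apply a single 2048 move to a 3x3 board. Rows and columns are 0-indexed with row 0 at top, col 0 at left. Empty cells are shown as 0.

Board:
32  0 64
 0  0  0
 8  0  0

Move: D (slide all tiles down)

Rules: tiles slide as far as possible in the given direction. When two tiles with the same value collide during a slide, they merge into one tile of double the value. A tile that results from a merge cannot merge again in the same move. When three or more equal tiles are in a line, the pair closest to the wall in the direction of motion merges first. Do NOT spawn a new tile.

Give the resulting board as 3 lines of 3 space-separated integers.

Slide down:
col 0: [32, 0, 8] -> [0, 32, 8]
col 1: [0, 0, 0] -> [0, 0, 0]
col 2: [64, 0, 0] -> [0, 0, 64]

Answer:  0  0  0
32  0  0
 8  0 64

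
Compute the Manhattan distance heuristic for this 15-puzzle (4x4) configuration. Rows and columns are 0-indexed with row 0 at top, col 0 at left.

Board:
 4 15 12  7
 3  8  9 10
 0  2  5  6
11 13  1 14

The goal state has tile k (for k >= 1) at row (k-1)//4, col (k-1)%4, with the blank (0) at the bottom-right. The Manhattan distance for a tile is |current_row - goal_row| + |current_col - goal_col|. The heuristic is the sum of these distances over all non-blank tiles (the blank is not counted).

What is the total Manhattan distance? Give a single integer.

Answer: 42

Derivation:
Tile 4: (0,0)->(0,3) = 3
Tile 15: (0,1)->(3,2) = 4
Tile 12: (0,2)->(2,3) = 3
Tile 7: (0,3)->(1,2) = 2
Tile 3: (1,0)->(0,2) = 3
Tile 8: (1,1)->(1,3) = 2
Tile 9: (1,2)->(2,0) = 3
Tile 10: (1,3)->(2,1) = 3
Tile 2: (2,1)->(0,1) = 2
Tile 5: (2,2)->(1,0) = 3
Tile 6: (2,3)->(1,1) = 3
Tile 11: (3,0)->(2,2) = 3
Tile 13: (3,1)->(3,0) = 1
Tile 1: (3,2)->(0,0) = 5
Tile 14: (3,3)->(3,1) = 2
Sum: 3 + 4 + 3 + 2 + 3 + 2 + 3 + 3 + 2 + 3 + 3 + 3 + 1 + 5 + 2 = 42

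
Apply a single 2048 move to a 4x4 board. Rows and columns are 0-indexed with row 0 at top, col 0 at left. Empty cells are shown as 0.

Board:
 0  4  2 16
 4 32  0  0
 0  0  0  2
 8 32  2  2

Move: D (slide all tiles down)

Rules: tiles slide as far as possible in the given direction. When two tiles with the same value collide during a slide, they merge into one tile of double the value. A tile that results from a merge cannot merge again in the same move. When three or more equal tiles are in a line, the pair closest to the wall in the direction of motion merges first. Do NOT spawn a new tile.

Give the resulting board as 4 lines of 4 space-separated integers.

Answer:  0  0  0  0
 0  0  0  0
 4  4  0 16
 8 64  4  4

Derivation:
Slide down:
col 0: [0, 4, 0, 8] -> [0, 0, 4, 8]
col 1: [4, 32, 0, 32] -> [0, 0, 4, 64]
col 2: [2, 0, 0, 2] -> [0, 0, 0, 4]
col 3: [16, 0, 2, 2] -> [0, 0, 16, 4]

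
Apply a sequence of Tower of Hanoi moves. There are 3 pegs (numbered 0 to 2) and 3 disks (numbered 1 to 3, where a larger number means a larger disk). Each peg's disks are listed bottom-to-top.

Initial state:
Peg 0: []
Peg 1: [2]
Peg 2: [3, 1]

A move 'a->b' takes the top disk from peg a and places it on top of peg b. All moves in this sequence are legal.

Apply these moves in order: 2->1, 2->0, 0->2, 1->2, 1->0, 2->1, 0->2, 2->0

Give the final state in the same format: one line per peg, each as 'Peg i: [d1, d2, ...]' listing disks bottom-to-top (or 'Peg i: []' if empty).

Answer: Peg 0: [2]
Peg 1: [1]
Peg 2: [3]

Derivation:
After move 1 (2->1):
Peg 0: []
Peg 1: [2, 1]
Peg 2: [3]

After move 2 (2->0):
Peg 0: [3]
Peg 1: [2, 1]
Peg 2: []

After move 3 (0->2):
Peg 0: []
Peg 1: [2, 1]
Peg 2: [3]

After move 4 (1->2):
Peg 0: []
Peg 1: [2]
Peg 2: [3, 1]

After move 5 (1->0):
Peg 0: [2]
Peg 1: []
Peg 2: [3, 1]

After move 6 (2->1):
Peg 0: [2]
Peg 1: [1]
Peg 2: [3]

After move 7 (0->2):
Peg 0: []
Peg 1: [1]
Peg 2: [3, 2]

After move 8 (2->0):
Peg 0: [2]
Peg 1: [1]
Peg 2: [3]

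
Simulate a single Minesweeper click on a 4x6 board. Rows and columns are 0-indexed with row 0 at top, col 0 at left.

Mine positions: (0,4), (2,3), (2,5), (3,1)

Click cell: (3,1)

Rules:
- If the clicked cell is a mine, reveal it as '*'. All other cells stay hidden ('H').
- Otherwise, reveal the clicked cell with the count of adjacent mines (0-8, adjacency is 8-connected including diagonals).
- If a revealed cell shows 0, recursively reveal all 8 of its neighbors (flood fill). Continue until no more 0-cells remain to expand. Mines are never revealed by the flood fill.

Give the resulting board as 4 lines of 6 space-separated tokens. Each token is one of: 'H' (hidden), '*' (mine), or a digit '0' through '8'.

H H H H H H
H H H H H H
H H H H H H
H * H H H H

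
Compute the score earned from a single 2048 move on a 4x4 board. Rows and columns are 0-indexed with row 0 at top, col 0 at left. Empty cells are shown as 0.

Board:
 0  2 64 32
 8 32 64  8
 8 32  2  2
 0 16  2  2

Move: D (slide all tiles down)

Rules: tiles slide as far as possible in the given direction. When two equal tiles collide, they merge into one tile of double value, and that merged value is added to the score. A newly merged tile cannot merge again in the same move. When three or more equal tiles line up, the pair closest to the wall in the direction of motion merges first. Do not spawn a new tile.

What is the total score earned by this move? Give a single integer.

Slide down:
col 0: [0, 8, 8, 0] -> [0, 0, 0, 16]  score +16 (running 16)
col 1: [2, 32, 32, 16] -> [0, 2, 64, 16]  score +64 (running 80)
col 2: [64, 64, 2, 2] -> [0, 0, 128, 4]  score +132 (running 212)
col 3: [32, 8, 2, 2] -> [0, 32, 8, 4]  score +4 (running 216)
Board after move:
  0   0   0   0
  0   2   0  32
  0  64 128   8
 16  16   4   4

Answer: 216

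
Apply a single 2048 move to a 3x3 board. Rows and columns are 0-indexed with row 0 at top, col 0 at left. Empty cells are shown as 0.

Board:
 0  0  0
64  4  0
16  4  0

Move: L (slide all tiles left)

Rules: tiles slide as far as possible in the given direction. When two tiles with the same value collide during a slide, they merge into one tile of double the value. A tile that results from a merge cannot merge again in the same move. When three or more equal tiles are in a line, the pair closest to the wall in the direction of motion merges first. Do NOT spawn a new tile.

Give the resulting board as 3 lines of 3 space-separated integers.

Answer:  0  0  0
64  4  0
16  4  0

Derivation:
Slide left:
row 0: [0, 0, 0] -> [0, 0, 0]
row 1: [64, 4, 0] -> [64, 4, 0]
row 2: [16, 4, 0] -> [16, 4, 0]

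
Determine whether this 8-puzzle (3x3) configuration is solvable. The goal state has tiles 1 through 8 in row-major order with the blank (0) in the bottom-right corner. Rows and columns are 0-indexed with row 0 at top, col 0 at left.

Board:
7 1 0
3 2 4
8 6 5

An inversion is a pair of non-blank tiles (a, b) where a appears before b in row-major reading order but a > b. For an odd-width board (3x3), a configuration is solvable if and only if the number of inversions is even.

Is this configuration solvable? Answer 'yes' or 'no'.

Inversions (pairs i<j in row-major order where tile[i] > tile[j] > 0): 10
10 is even, so the puzzle is solvable.

Answer: yes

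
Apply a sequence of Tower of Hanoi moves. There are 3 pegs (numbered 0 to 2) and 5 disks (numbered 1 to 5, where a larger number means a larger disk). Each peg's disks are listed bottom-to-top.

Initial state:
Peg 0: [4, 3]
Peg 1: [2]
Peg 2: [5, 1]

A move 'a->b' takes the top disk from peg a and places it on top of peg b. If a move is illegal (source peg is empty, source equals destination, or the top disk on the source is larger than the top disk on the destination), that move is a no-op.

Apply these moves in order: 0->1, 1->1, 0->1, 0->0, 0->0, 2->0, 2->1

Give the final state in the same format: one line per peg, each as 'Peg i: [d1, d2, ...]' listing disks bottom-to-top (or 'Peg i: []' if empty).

After move 1 (0->1):
Peg 0: [4, 3]
Peg 1: [2]
Peg 2: [5, 1]

After move 2 (1->1):
Peg 0: [4, 3]
Peg 1: [2]
Peg 2: [5, 1]

After move 3 (0->1):
Peg 0: [4, 3]
Peg 1: [2]
Peg 2: [5, 1]

After move 4 (0->0):
Peg 0: [4, 3]
Peg 1: [2]
Peg 2: [5, 1]

After move 5 (0->0):
Peg 0: [4, 3]
Peg 1: [2]
Peg 2: [5, 1]

After move 6 (2->0):
Peg 0: [4, 3, 1]
Peg 1: [2]
Peg 2: [5]

After move 7 (2->1):
Peg 0: [4, 3, 1]
Peg 1: [2]
Peg 2: [5]

Answer: Peg 0: [4, 3, 1]
Peg 1: [2]
Peg 2: [5]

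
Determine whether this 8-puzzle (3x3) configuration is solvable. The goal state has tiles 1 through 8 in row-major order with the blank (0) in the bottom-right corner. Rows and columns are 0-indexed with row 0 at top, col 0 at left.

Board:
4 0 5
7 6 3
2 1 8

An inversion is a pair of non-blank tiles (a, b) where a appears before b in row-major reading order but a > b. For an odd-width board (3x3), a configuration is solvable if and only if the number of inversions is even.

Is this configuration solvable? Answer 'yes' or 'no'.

Inversions (pairs i<j in row-major order where tile[i] > tile[j] > 0): 16
16 is even, so the puzzle is solvable.

Answer: yes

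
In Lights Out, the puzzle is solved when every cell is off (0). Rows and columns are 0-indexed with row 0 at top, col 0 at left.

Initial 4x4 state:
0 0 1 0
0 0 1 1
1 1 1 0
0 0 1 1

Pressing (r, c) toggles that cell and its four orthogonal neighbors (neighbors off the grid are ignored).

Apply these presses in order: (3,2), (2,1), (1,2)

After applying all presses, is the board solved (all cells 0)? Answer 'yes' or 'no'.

Answer: yes

Derivation:
After press 1 at (3,2):
0 0 1 0
0 0 1 1
1 1 0 0
0 1 0 0

After press 2 at (2,1):
0 0 1 0
0 1 1 1
0 0 1 0
0 0 0 0

After press 3 at (1,2):
0 0 0 0
0 0 0 0
0 0 0 0
0 0 0 0

Lights still on: 0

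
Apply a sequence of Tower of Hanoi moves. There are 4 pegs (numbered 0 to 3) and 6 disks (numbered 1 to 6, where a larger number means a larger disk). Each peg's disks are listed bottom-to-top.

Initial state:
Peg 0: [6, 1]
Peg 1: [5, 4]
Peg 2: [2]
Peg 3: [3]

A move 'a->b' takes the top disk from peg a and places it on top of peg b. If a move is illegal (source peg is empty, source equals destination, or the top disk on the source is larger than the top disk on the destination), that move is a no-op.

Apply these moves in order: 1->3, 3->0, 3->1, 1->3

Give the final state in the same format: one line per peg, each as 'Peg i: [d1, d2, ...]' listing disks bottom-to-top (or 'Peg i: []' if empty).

Answer: Peg 0: [6, 1]
Peg 1: [5, 4]
Peg 2: [2]
Peg 3: [3]

Derivation:
After move 1 (1->3):
Peg 0: [6, 1]
Peg 1: [5, 4]
Peg 2: [2]
Peg 3: [3]

After move 2 (3->0):
Peg 0: [6, 1]
Peg 1: [5, 4]
Peg 2: [2]
Peg 3: [3]

After move 3 (3->1):
Peg 0: [6, 1]
Peg 1: [5, 4, 3]
Peg 2: [2]
Peg 3: []

After move 4 (1->3):
Peg 0: [6, 1]
Peg 1: [5, 4]
Peg 2: [2]
Peg 3: [3]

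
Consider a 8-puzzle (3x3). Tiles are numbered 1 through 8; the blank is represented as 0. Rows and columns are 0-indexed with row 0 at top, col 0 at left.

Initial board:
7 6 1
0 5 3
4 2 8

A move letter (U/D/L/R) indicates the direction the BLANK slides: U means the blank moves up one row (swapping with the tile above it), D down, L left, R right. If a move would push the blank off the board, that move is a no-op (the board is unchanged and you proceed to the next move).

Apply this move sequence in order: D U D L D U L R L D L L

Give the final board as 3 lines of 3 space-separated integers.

Answer: 7 6 1
4 5 3
0 2 8

Derivation:
After move 1 (D):
7 6 1
4 5 3
0 2 8

After move 2 (U):
7 6 1
0 5 3
4 2 8

After move 3 (D):
7 6 1
4 5 3
0 2 8

After move 4 (L):
7 6 1
4 5 3
0 2 8

After move 5 (D):
7 6 1
4 5 3
0 2 8

After move 6 (U):
7 6 1
0 5 3
4 2 8

After move 7 (L):
7 6 1
0 5 3
4 2 8

After move 8 (R):
7 6 1
5 0 3
4 2 8

After move 9 (L):
7 6 1
0 5 3
4 2 8

After move 10 (D):
7 6 1
4 5 3
0 2 8

After move 11 (L):
7 6 1
4 5 3
0 2 8

After move 12 (L):
7 6 1
4 5 3
0 2 8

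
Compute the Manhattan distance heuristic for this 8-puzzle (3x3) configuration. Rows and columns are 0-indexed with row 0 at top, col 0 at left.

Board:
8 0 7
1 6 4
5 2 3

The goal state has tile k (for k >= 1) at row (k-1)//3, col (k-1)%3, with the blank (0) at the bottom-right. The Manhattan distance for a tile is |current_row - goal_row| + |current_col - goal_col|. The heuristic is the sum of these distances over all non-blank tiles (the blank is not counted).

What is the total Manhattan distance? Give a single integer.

Tile 8: (0,0)->(2,1) = 3
Tile 7: (0,2)->(2,0) = 4
Tile 1: (1,0)->(0,0) = 1
Tile 6: (1,1)->(1,2) = 1
Tile 4: (1,2)->(1,0) = 2
Tile 5: (2,0)->(1,1) = 2
Tile 2: (2,1)->(0,1) = 2
Tile 3: (2,2)->(0,2) = 2
Sum: 3 + 4 + 1 + 1 + 2 + 2 + 2 + 2 = 17

Answer: 17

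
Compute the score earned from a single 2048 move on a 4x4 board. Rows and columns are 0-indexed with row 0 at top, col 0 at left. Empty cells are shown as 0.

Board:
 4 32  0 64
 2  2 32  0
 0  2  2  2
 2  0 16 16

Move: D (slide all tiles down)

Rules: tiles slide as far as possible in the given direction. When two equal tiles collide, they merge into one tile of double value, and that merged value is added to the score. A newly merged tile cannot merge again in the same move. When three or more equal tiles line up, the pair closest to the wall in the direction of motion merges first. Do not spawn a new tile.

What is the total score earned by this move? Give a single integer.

Answer: 8

Derivation:
Slide down:
col 0: [4, 2, 0, 2] -> [0, 0, 4, 4]  score +4 (running 4)
col 1: [32, 2, 2, 0] -> [0, 0, 32, 4]  score +4 (running 8)
col 2: [0, 32, 2, 16] -> [0, 32, 2, 16]  score +0 (running 8)
col 3: [64, 0, 2, 16] -> [0, 64, 2, 16]  score +0 (running 8)
Board after move:
 0  0  0  0
 0  0 32 64
 4 32  2  2
 4  4 16 16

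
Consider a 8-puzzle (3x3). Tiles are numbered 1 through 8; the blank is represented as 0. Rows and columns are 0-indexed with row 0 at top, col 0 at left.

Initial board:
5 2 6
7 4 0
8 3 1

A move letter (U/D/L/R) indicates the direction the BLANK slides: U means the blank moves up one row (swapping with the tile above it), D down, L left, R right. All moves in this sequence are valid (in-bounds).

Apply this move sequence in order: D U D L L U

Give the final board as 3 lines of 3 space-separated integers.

After move 1 (D):
5 2 6
7 4 1
8 3 0

After move 2 (U):
5 2 6
7 4 0
8 3 1

After move 3 (D):
5 2 6
7 4 1
8 3 0

After move 4 (L):
5 2 6
7 4 1
8 0 3

After move 5 (L):
5 2 6
7 4 1
0 8 3

After move 6 (U):
5 2 6
0 4 1
7 8 3

Answer: 5 2 6
0 4 1
7 8 3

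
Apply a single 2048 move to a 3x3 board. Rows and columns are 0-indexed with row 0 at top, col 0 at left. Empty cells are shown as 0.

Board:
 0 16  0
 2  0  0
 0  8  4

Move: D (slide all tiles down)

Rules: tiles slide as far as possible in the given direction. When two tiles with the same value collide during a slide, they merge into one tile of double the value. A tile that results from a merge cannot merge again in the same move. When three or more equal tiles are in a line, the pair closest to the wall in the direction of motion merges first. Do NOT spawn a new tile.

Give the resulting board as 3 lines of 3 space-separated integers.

Answer:  0  0  0
 0 16  0
 2  8  4

Derivation:
Slide down:
col 0: [0, 2, 0] -> [0, 0, 2]
col 1: [16, 0, 8] -> [0, 16, 8]
col 2: [0, 0, 4] -> [0, 0, 4]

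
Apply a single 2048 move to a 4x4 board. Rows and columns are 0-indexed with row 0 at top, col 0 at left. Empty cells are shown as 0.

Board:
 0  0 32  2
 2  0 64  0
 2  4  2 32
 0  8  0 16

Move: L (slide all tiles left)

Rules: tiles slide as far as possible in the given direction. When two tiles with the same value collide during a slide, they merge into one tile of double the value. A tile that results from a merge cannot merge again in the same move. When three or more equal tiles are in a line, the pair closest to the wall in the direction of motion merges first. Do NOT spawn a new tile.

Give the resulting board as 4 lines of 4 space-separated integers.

Slide left:
row 0: [0, 0, 32, 2] -> [32, 2, 0, 0]
row 1: [2, 0, 64, 0] -> [2, 64, 0, 0]
row 2: [2, 4, 2, 32] -> [2, 4, 2, 32]
row 3: [0, 8, 0, 16] -> [8, 16, 0, 0]

Answer: 32  2  0  0
 2 64  0  0
 2  4  2 32
 8 16  0  0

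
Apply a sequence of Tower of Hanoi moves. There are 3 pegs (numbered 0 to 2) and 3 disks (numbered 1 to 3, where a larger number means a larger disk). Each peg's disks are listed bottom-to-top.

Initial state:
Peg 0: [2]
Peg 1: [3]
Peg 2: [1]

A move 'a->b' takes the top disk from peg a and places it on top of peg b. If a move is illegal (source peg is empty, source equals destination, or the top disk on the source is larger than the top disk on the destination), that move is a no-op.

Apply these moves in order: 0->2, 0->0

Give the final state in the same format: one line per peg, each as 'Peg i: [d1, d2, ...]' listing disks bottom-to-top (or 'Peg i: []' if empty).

After move 1 (0->2):
Peg 0: [2]
Peg 1: [3]
Peg 2: [1]

After move 2 (0->0):
Peg 0: [2]
Peg 1: [3]
Peg 2: [1]

Answer: Peg 0: [2]
Peg 1: [3]
Peg 2: [1]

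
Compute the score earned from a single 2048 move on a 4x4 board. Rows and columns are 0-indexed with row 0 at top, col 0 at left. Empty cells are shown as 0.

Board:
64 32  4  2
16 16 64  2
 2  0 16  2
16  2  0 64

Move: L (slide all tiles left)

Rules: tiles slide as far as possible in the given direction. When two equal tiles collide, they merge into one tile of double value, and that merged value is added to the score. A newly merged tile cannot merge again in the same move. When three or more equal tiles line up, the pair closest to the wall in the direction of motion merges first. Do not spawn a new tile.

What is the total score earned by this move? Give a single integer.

Answer: 32

Derivation:
Slide left:
row 0: [64, 32, 4, 2] -> [64, 32, 4, 2]  score +0 (running 0)
row 1: [16, 16, 64, 2] -> [32, 64, 2, 0]  score +32 (running 32)
row 2: [2, 0, 16, 2] -> [2, 16, 2, 0]  score +0 (running 32)
row 3: [16, 2, 0, 64] -> [16, 2, 64, 0]  score +0 (running 32)
Board after move:
64 32  4  2
32 64  2  0
 2 16  2  0
16  2 64  0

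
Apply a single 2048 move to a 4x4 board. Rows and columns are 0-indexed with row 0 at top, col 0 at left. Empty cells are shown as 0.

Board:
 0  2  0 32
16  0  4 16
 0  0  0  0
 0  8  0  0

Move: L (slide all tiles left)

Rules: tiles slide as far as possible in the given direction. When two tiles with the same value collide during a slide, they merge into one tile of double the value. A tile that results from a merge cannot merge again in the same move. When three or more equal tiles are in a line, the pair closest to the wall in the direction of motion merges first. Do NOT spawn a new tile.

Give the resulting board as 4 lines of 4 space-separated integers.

Slide left:
row 0: [0, 2, 0, 32] -> [2, 32, 0, 0]
row 1: [16, 0, 4, 16] -> [16, 4, 16, 0]
row 2: [0, 0, 0, 0] -> [0, 0, 0, 0]
row 3: [0, 8, 0, 0] -> [8, 0, 0, 0]

Answer:  2 32  0  0
16  4 16  0
 0  0  0  0
 8  0  0  0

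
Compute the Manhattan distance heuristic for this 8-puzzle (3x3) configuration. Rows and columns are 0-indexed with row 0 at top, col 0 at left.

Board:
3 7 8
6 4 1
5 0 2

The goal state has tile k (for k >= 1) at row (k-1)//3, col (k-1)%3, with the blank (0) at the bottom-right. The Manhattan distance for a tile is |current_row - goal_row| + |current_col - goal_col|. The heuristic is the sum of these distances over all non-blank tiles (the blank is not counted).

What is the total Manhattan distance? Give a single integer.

Tile 3: at (0,0), goal (0,2), distance |0-0|+|0-2| = 2
Tile 7: at (0,1), goal (2,0), distance |0-2|+|1-0| = 3
Tile 8: at (0,2), goal (2,1), distance |0-2|+|2-1| = 3
Tile 6: at (1,0), goal (1,2), distance |1-1|+|0-2| = 2
Tile 4: at (1,1), goal (1,0), distance |1-1|+|1-0| = 1
Tile 1: at (1,2), goal (0,0), distance |1-0|+|2-0| = 3
Tile 5: at (2,0), goal (1,1), distance |2-1|+|0-1| = 2
Tile 2: at (2,2), goal (0,1), distance |2-0|+|2-1| = 3
Sum: 2 + 3 + 3 + 2 + 1 + 3 + 2 + 3 = 19

Answer: 19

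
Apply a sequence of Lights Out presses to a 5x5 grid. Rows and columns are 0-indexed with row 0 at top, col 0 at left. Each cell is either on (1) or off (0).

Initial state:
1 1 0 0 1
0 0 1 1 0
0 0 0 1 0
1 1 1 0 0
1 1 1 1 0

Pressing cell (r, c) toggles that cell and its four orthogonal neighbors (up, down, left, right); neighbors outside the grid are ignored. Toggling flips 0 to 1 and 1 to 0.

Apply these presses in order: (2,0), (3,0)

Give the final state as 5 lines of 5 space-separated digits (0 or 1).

Answer: 1 1 0 0 1
1 0 1 1 0
0 1 0 1 0
1 0 1 0 0
0 1 1 1 0

Derivation:
After press 1 at (2,0):
1 1 0 0 1
1 0 1 1 0
1 1 0 1 0
0 1 1 0 0
1 1 1 1 0

After press 2 at (3,0):
1 1 0 0 1
1 0 1 1 0
0 1 0 1 0
1 0 1 0 0
0 1 1 1 0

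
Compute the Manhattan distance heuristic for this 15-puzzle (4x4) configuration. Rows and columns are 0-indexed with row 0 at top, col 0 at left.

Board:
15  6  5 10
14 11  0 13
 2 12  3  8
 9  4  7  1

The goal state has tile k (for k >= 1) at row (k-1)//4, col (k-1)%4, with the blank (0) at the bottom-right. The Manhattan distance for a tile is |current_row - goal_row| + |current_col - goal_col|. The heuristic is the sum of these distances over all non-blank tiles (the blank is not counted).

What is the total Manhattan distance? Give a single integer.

Tile 15: (0,0)->(3,2) = 5
Tile 6: (0,1)->(1,1) = 1
Tile 5: (0,2)->(1,0) = 3
Tile 10: (0,3)->(2,1) = 4
Tile 14: (1,0)->(3,1) = 3
Tile 11: (1,1)->(2,2) = 2
Tile 13: (1,3)->(3,0) = 5
Tile 2: (2,0)->(0,1) = 3
Tile 12: (2,1)->(2,3) = 2
Tile 3: (2,2)->(0,2) = 2
Tile 8: (2,3)->(1,3) = 1
Tile 9: (3,0)->(2,0) = 1
Tile 4: (3,1)->(0,3) = 5
Tile 7: (3,2)->(1,2) = 2
Tile 1: (3,3)->(0,0) = 6
Sum: 5 + 1 + 3 + 4 + 3 + 2 + 5 + 3 + 2 + 2 + 1 + 1 + 5 + 2 + 6 = 45

Answer: 45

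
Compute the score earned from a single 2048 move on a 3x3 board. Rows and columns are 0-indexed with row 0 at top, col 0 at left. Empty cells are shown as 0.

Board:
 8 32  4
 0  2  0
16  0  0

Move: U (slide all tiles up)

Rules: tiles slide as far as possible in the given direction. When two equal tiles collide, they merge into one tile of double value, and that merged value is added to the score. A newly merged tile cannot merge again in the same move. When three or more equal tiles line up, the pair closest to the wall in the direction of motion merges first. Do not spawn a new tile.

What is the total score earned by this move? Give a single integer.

Answer: 0

Derivation:
Slide up:
col 0: [8, 0, 16] -> [8, 16, 0]  score +0 (running 0)
col 1: [32, 2, 0] -> [32, 2, 0]  score +0 (running 0)
col 2: [4, 0, 0] -> [4, 0, 0]  score +0 (running 0)
Board after move:
 8 32  4
16  2  0
 0  0  0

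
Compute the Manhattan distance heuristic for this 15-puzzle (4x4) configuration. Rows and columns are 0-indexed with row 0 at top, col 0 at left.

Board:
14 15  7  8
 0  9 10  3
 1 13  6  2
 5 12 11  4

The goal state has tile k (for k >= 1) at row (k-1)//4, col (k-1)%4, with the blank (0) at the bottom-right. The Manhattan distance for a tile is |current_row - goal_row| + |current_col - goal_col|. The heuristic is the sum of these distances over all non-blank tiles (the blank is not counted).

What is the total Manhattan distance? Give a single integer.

Answer: 35

Derivation:
Tile 14: at (0,0), goal (3,1), distance |0-3|+|0-1| = 4
Tile 15: at (0,1), goal (3,2), distance |0-3|+|1-2| = 4
Tile 7: at (0,2), goal (1,2), distance |0-1|+|2-2| = 1
Tile 8: at (0,3), goal (1,3), distance |0-1|+|3-3| = 1
Tile 9: at (1,1), goal (2,0), distance |1-2|+|1-0| = 2
Tile 10: at (1,2), goal (2,1), distance |1-2|+|2-1| = 2
Tile 3: at (1,3), goal (0,2), distance |1-0|+|3-2| = 2
Tile 1: at (2,0), goal (0,0), distance |2-0|+|0-0| = 2
Tile 13: at (2,1), goal (3,0), distance |2-3|+|1-0| = 2
Tile 6: at (2,2), goal (1,1), distance |2-1|+|2-1| = 2
Tile 2: at (2,3), goal (0,1), distance |2-0|+|3-1| = 4
Tile 5: at (3,0), goal (1,0), distance |3-1|+|0-0| = 2
Tile 12: at (3,1), goal (2,3), distance |3-2|+|1-3| = 3
Tile 11: at (3,2), goal (2,2), distance |3-2|+|2-2| = 1
Tile 4: at (3,3), goal (0,3), distance |3-0|+|3-3| = 3
Sum: 4 + 4 + 1 + 1 + 2 + 2 + 2 + 2 + 2 + 2 + 4 + 2 + 3 + 1 + 3 = 35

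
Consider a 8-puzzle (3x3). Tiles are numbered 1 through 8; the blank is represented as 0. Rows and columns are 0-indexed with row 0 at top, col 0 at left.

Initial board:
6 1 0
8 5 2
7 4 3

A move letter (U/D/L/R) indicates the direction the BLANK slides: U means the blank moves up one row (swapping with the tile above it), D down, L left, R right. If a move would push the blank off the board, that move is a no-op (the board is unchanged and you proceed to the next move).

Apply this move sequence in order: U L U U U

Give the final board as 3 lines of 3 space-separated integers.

After move 1 (U):
6 1 0
8 5 2
7 4 3

After move 2 (L):
6 0 1
8 5 2
7 4 3

After move 3 (U):
6 0 1
8 5 2
7 4 3

After move 4 (U):
6 0 1
8 5 2
7 4 3

After move 5 (U):
6 0 1
8 5 2
7 4 3

Answer: 6 0 1
8 5 2
7 4 3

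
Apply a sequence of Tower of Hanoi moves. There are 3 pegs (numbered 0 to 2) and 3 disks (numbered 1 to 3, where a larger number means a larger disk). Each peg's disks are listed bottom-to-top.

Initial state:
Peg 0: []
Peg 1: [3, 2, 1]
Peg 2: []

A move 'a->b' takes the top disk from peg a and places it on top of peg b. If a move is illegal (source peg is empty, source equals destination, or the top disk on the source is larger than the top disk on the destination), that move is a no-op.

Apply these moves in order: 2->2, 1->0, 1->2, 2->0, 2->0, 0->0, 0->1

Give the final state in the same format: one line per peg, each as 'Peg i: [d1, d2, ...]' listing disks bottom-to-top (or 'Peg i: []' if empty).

Answer: Peg 0: []
Peg 1: [3, 1]
Peg 2: [2]

Derivation:
After move 1 (2->2):
Peg 0: []
Peg 1: [3, 2, 1]
Peg 2: []

After move 2 (1->0):
Peg 0: [1]
Peg 1: [3, 2]
Peg 2: []

After move 3 (1->2):
Peg 0: [1]
Peg 1: [3]
Peg 2: [2]

After move 4 (2->0):
Peg 0: [1]
Peg 1: [3]
Peg 2: [2]

After move 5 (2->0):
Peg 0: [1]
Peg 1: [3]
Peg 2: [2]

After move 6 (0->0):
Peg 0: [1]
Peg 1: [3]
Peg 2: [2]

After move 7 (0->1):
Peg 0: []
Peg 1: [3, 1]
Peg 2: [2]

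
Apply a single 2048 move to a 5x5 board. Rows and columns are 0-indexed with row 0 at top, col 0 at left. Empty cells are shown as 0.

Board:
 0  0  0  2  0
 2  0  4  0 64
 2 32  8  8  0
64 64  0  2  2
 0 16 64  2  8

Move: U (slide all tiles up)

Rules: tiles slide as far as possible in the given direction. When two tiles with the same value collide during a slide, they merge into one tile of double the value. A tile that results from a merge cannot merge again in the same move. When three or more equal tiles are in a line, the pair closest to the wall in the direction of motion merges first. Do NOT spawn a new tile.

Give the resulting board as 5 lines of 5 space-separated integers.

Slide up:
col 0: [0, 2, 2, 64, 0] -> [4, 64, 0, 0, 0]
col 1: [0, 0, 32, 64, 16] -> [32, 64, 16, 0, 0]
col 2: [0, 4, 8, 0, 64] -> [4, 8, 64, 0, 0]
col 3: [2, 0, 8, 2, 2] -> [2, 8, 4, 0, 0]
col 4: [0, 64, 0, 2, 8] -> [64, 2, 8, 0, 0]

Answer:  4 32  4  2 64
64 64  8  8  2
 0 16 64  4  8
 0  0  0  0  0
 0  0  0  0  0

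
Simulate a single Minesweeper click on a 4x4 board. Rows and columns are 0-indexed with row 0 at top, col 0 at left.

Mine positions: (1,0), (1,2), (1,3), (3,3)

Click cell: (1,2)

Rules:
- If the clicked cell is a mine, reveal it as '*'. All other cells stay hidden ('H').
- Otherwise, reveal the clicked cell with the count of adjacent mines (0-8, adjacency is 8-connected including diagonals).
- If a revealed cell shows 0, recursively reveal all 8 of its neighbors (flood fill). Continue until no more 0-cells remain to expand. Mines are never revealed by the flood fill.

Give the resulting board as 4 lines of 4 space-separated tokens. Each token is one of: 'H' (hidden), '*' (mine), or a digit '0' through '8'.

H H H H
H H * H
H H H H
H H H H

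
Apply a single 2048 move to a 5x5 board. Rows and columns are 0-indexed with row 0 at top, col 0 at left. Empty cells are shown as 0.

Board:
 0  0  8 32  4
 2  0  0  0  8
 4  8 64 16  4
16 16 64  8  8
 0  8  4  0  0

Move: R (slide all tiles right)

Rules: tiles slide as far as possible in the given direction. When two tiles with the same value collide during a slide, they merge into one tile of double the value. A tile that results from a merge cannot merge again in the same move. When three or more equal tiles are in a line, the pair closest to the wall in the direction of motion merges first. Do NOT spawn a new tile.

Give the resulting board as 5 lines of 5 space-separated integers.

Slide right:
row 0: [0, 0, 8, 32, 4] -> [0, 0, 8, 32, 4]
row 1: [2, 0, 0, 0, 8] -> [0, 0, 0, 2, 8]
row 2: [4, 8, 64, 16, 4] -> [4, 8, 64, 16, 4]
row 3: [16, 16, 64, 8, 8] -> [0, 0, 32, 64, 16]
row 4: [0, 8, 4, 0, 0] -> [0, 0, 0, 8, 4]

Answer:  0  0  8 32  4
 0  0  0  2  8
 4  8 64 16  4
 0  0 32 64 16
 0  0  0  8  4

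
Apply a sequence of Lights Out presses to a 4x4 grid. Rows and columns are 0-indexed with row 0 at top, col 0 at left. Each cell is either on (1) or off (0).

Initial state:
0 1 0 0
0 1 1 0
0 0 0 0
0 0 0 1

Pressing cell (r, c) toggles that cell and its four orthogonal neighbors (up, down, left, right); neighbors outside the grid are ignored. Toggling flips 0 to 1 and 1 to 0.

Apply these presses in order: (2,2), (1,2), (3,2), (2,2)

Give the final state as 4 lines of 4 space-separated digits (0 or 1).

Answer: 0 1 1 0
0 0 0 1
0 0 0 0
0 1 1 0

Derivation:
After press 1 at (2,2):
0 1 0 0
0 1 0 0
0 1 1 1
0 0 1 1

After press 2 at (1,2):
0 1 1 0
0 0 1 1
0 1 0 1
0 0 1 1

After press 3 at (3,2):
0 1 1 0
0 0 1 1
0 1 1 1
0 1 0 0

After press 4 at (2,2):
0 1 1 0
0 0 0 1
0 0 0 0
0 1 1 0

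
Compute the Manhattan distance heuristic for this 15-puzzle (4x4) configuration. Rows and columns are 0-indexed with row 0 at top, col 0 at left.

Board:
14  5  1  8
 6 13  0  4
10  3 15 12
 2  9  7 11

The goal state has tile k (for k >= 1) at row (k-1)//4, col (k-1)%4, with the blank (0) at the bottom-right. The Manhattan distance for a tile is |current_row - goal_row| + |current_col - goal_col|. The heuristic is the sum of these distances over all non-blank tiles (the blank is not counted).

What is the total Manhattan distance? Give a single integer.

Tile 14: (0,0)->(3,1) = 4
Tile 5: (0,1)->(1,0) = 2
Tile 1: (0,2)->(0,0) = 2
Tile 8: (0,3)->(1,3) = 1
Tile 6: (1,0)->(1,1) = 1
Tile 13: (1,1)->(3,0) = 3
Tile 4: (1,3)->(0,3) = 1
Tile 10: (2,0)->(2,1) = 1
Tile 3: (2,1)->(0,2) = 3
Tile 15: (2,2)->(3,2) = 1
Tile 12: (2,3)->(2,3) = 0
Tile 2: (3,0)->(0,1) = 4
Tile 9: (3,1)->(2,0) = 2
Tile 7: (3,2)->(1,2) = 2
Tile 11: (3,3)->(2,2) = 2
Sum: 4 + 2 + 2 + 1 + 1 + 3 + 1 + 1 + 3 + 1 + 0 + 4 + 2 + 2 + 2 = 29

Answer: 29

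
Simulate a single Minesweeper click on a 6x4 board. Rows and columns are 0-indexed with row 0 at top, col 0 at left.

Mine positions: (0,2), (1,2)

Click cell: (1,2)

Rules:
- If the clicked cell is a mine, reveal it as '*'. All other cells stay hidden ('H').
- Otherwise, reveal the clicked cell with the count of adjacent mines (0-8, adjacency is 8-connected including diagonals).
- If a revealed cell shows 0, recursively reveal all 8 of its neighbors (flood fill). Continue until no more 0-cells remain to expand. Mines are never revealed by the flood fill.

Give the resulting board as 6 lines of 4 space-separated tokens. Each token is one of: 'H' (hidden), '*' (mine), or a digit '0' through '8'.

H H H H
H H * H
H H H H
H H H H
H H H H
H H H H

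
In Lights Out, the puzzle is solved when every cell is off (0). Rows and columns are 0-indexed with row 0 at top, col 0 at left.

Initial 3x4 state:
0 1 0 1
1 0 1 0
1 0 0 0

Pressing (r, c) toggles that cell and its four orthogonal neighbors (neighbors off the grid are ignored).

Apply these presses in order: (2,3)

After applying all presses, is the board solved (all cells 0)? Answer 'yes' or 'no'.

Answer: no

Derivation:
After press 1 at (2,3):
0 1 0 1
1 0 1 1
1 0 1 1

Lights still on: 8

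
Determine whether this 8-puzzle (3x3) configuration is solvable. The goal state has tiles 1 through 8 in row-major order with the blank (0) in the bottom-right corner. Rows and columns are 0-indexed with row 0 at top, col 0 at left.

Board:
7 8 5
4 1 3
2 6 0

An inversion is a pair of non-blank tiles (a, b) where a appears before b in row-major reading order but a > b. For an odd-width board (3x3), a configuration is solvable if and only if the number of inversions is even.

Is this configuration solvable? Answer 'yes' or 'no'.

Answer: yes

Derivation:
Inversions (pairs i<j in row-major order where tile[i] > tile[j] > 0): 20
20 is even, so the puzzle is solvable.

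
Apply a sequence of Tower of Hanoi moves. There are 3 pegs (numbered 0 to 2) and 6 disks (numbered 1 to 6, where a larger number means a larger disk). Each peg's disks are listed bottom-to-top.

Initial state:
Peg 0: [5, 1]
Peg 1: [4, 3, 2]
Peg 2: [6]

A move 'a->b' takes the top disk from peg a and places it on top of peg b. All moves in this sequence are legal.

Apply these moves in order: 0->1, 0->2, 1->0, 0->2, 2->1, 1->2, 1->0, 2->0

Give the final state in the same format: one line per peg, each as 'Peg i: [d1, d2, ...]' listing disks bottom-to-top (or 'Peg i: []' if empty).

Answer: Peg 0: [2, 1]
Peg 1: [4, 3]
Peg 2: [6, 5]

Derivation:
After move 1 (0->1):
Peg 0: [5]
Peg 1: [4, 3, 2, 1]
Peg 2: [6]

After move 2 (0->2):
Peg 0: []
Peg 1: [4, 3, 2, 1]
Peg 2: [6, 5]

After move 3 (1->0):
Peg 0: [1]
Peg 1: [4, 3, 2]
Peg 2: [6, 5]

After move 4 (0->2):
Peg 0: []
Peg 1: [4, 3, 2]
Peg 2: [6, 5, 1]

After move 5 (2->1):
Peg 0: []
Peg 1: [4, 3, 2, 1]
Peg 2: [6, 5]

After move 6 (1->2):
Peg 0: []
Peg 1: [4, 3, 2]
Peg 2: [6, 5, 1]

After move 7 (1->0):
Peg 0: [2]
Peg 1: [4, 3]
Peg 2: [6, 5, 1]

After move 8 (2->0):
Peg 0: [2, 1]
Peg 1: [4, 3]
Peg 2: [6, 5]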